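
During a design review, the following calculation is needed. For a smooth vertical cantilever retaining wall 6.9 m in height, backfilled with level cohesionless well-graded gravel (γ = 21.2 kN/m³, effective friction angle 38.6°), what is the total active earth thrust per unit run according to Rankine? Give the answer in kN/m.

K_a = tan²(45° − φ/2) = 0.2316.
P_a = ½ K_a γ H² = 0.5 × 0.2316 × 21.2 × 6.9² = 116.9 kN/m.

117 kN/m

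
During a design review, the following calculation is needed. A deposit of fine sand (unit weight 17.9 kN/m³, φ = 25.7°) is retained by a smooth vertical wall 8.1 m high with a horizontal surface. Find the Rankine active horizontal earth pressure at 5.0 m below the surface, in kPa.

K_a = (1 − sin φ)/(1 + sin φ) = 0.3950.
σ_h = K_a γ z = 0.3950 × 17.9 × 5.0 = 35.36 kPa.

35.4 kPa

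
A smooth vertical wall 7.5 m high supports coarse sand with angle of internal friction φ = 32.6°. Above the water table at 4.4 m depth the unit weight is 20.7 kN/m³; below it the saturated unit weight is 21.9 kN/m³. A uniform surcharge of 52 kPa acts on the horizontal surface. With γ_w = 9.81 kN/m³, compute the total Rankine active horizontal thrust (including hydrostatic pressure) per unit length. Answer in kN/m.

K_a = tan²(45° − φ/2) = 0.2997.
γ' = 21.9 − 9.81 = 12.09 kN/m³. h₂ = H − d_w = 3.1 m.
σ'_h: at surface K_a·q = 15.59; at WT K_a(q+γd_w) = 42.89; at base K_a(q+γd_w+γ'h₂) = 54.12 kPa.
P₁ = ½(15.59+42.89)×4.4 = 128.6; P₂ = ½(42.89+54.12)×3.1 = 150.4; P_w = ½γ_w h₂² = 47.14.
Total = 128.6+150.4+47.14 = 326.1 kN/m.

326 kN/m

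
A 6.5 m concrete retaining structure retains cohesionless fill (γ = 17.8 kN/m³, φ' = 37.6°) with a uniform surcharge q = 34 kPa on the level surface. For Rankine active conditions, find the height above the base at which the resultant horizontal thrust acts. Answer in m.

K_a = 0.2421.
Triangular part P₁ = ½K_aγH² = 91.04 at H/3 = 2.167 m; rectangular part P₂ = K_a q H = 53.51 at H/2 = 3.250 m.
ȳ = (P₁·2.167 + P₂·3.250)/(P₁+P₂) = 2.568 m.

2.57 m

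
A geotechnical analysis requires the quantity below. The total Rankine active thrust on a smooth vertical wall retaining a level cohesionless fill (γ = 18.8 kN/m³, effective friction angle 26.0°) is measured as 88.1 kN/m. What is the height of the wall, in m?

4.90 m

K_a = 0.3905. P_a = ½ K_a γ H² ⇒ H = √(2P_a/(K_a γ)).
H = √(2×88.1/(0.3905×18.8)) = 4.899 m.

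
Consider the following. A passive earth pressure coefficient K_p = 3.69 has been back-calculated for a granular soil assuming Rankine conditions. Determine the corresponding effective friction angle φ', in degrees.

K_p = (1+sin φ)/(1−sin φ) ⇒ sin φ = (K_p − 1)/(K_p + 1) = 0.5736.
φ = arcsin(0.5736) = 35.00°.

35.0°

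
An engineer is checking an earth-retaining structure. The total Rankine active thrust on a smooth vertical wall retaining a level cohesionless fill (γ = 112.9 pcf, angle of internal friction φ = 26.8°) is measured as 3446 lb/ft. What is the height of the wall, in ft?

12.7 ft

K_a = 0.3785. P_a = ½ K_a γ H² ⇒ H = √(2P_a/(K_a γ)).
H = √(2×3446/(0.3785×112.9)) = 12.70 ft.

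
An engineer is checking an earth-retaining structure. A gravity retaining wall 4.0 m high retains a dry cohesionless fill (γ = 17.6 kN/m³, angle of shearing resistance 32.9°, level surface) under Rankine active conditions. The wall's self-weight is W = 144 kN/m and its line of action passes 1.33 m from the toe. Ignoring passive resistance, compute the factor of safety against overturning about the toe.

3.45

K_a = tan²(45° − 32.9°/2) = 0.2960.
P_a = ½K_aγH² = 0.5×0.2960×17.6×4.0² = 41.68 kN/m, acting at H/3 = 1.333 m above the base.
Overturning moment M_o = P_a × H/3 = 41.68 × 1.333 = 55.57.
Resisting moment M_r = W × 1.33 = 144 × 1.33 = 191.5.
FS_overturning = M_r/M_o = 191.5/55.57 = 3.446.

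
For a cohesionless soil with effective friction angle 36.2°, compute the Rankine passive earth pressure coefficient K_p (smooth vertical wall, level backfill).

3.89

K_p = (1 + sin φ)/(1 − sin φ) = tan²(45° + 36.2°/2) = 3.885.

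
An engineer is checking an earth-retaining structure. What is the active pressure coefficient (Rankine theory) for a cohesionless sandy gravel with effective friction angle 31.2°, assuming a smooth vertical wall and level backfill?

K_a = (1 − sin φ)/(1 + sin φ) = (1 − sin 31.2°)/(1 + sin 31.2°) = 0.3175.

0.317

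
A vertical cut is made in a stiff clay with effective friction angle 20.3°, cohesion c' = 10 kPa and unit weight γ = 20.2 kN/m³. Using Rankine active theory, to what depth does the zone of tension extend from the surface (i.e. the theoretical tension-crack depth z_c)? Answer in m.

K_a = tan²(45° − 20.3°/2) = 0.4849; √K_a = 0.6963.
The active pressure is zero where K_a γ z = 2c√K_a, so z_c = 2c/(γ√K_a) = 2×10/(20.2×0.6963) = 1.422 m.

1.42 m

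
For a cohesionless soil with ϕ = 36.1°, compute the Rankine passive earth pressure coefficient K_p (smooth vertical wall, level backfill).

K_p = (1 + sin φ)/(1 − sin φ) = tan²(45° + 36.1°/2) = 3.869.

3.87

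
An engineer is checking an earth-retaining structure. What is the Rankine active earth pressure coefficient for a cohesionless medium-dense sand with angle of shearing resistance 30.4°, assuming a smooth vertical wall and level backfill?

0.328

K_a = (1 − sin φ)/(1 + sin φ) = (1 − sin 30.4°)/(1 + sin 30.4°) = 0.3280.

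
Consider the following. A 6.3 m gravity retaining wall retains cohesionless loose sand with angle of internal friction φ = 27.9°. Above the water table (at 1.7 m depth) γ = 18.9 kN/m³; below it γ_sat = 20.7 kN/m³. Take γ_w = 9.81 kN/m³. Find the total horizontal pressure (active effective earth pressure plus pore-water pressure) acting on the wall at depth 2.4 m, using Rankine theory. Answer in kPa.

K_a = (1 − sin φ)/(1 + sin φ) = 0.3625.
γ' = 20.7 − 9.81 = 10.89 kN/m³.
Effective vertical stress at 2.4 m: σ'_v = 18.9×1.7 + 10.89×0.700 = 39.75 kPa.
σ'_h = K_a σ'_v = 0.3625 × 39.75 = 14.41 kPa; u = γ_w × 0.700 = 6.867 kPa.
Total σ_h = 14.41 + 6.867 = 21.28 kPa.

21.3 kPa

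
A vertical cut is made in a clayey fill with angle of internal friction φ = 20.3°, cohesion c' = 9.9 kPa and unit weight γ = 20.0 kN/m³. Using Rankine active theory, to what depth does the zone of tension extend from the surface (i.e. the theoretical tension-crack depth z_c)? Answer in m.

K_a = tan²(45° − 20.3°/2) = 0.4849; √K_a = 0.6963.
The active pressure is zero where K_a γ z = 2c√K_a, so z_c = 2c/(γ√K_a) = 2×9.9/(20.0×0.6963) = 1.422 m.

1.42 m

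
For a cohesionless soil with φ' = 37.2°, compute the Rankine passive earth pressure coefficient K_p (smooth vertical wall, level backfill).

K_p = (1 + sin φ)/(1 − sin φ) = tan²(45° + 37.2°/2) = 4.058.

4.06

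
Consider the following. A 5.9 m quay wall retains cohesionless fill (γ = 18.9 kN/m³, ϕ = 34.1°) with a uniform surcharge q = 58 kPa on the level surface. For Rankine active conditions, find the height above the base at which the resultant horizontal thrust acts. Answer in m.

2.47 m

K_a = 0.2815.
Triangular part P₁ = ½K_aγH² = 92.61 at H/3 = 1.967 m; rectangular part P₂ = K_a q H = 96.34 at H/2 = 2.950 m.
ȳ = (P₁·1.967 + P₂·2.950)/(P₁+P₂) = 2.468 m.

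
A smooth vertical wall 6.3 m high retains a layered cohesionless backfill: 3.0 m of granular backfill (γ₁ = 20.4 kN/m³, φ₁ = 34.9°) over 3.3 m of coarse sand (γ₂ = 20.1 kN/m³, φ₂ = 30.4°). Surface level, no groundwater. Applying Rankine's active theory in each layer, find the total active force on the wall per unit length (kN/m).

127 kN/m

K_a1 = tan²(45°−34.9°/2) = 0.2721; K_a2 = tan²(45°−30.4°/2) = 0.3280.
Layer 1: σ at base = K_a1 γ₁ h₁ = 16.66 kPa; P₁ = ½×16.66×3.0 = 24.98.
Layer 2: σ_v at top = γ₁h₁ = 61.20; σ_h top = K_a2×61.20 = 20.07; σ_h base = K_a2×(61.20+20.1×3.3) = 41.83.
P₂ = ½(20.07+41.83)×3.3 = 102.1. Total P_a = 24.98+102.1 = 127.1 kN/m.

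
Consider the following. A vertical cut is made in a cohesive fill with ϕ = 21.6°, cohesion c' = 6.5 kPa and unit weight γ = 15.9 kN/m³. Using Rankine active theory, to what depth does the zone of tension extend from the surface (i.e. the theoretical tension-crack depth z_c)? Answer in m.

1.20 m

K_a = tan²(45° − 21.6°/2) = 0.4619; √K_a = 0.6796.
The active pressure is zero where K_a γ z = 2c√K_a, so z_c = 2c/(γ√K_a) = 2×6.5/(15.9×0.6796) = 1.203 m.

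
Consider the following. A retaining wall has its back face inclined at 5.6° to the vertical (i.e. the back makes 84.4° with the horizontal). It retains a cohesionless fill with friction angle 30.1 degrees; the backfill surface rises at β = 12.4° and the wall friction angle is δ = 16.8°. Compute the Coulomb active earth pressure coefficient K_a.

K_a = sin²(α+φ) / [sin²α · sin(α−δ) · (1 + √{sin(φ+δ)sin(φ−β) / (sin(α−δ)sin(α+β))})²].
With α = 84.4°, φ = 30.1°, δ = 16.8°, β = 12.4°: K_a = 0.4063.

0.406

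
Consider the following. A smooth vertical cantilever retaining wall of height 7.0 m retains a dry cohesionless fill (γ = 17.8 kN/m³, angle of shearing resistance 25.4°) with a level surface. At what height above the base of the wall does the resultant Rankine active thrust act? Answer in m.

2.33 m

K_a = 0.3996.
The pressure distribution is triangular, so the resultant acts at H/3 above the base = 7.0/3 = 2.333 m.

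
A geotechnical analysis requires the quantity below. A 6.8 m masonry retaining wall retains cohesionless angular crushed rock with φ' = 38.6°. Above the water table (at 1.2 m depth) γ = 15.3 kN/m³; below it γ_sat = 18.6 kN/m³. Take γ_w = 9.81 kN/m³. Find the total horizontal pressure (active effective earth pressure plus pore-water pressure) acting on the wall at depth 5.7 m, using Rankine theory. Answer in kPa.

K_a = (1 − sin φ)/(1 + sin φ) = 0.2316.
γ' = 18.6 − 9.81 = 8.790 kN/m³.
Effective vertical stress at 5.7 m: σ'_v = 15.3×1.2 + 8.790×4.50 = 57.92 kPa.
σ'_h = K_a σ'_v = 0.2316 × 57.92 = 13.41 kPa; u = γ_w × 4.50 = 44.15 kPa.
Total σ_h = 13.41 + 44.15 = 57.56 kPa.

57.6 kPa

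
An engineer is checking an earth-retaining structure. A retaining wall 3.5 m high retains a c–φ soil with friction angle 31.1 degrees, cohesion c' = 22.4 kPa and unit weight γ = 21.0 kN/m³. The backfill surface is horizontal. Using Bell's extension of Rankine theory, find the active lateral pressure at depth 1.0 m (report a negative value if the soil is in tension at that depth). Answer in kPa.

-18.6 kPa

K_a = (1 − sin φ)/(1 + sin φ) = 0.3188.
σ_a = K_a γ z − 2c√K_a = 0.3188×21.0×1.0 − 2×22.4×0.5646 = -18.60 kPa.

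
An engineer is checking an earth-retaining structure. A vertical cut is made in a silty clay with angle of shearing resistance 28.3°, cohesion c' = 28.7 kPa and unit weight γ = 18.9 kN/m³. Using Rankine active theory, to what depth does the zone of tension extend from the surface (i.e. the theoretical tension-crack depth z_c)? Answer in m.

K_a = tan²(45° − 28.3°/2) = 0.3568; √K_a = 0.5973.
The active pressure is zero where K_a γ z = 2c√K_a, so z_c = 2c/(γ√K_a) = 2×28.7/(18.9×0.5973) = 5.085 m.

5.08 m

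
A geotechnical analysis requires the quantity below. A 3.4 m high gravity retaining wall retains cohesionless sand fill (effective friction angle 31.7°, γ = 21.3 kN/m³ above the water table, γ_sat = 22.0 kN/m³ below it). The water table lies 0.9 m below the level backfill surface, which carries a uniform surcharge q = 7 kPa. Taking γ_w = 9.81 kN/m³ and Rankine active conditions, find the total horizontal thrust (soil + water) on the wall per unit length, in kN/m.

67.5 kN/m

K_a = tan²(45° − φ/2) = 0.3111.
γ' = 22.0 − 9.81 = 12.19 kN/m³. h₂ = H − d_w = 2.5 m.
σ'_h: at surface K_a·q = 2.177; at WT K_a(q+γd_w) = 8.141; at base K_a(q+γd_w+γ'h₂) = 17.62 kPa.
P₁ = ½(2.177+8.141)×0.9 = 4.643; P₂ = ½(8.141+17.62)×2.5 = 32.20; P_w = ½γ_w h₂² = 30.66.
Total = 4.643+32.20+30.66 = 67.50 kN/m.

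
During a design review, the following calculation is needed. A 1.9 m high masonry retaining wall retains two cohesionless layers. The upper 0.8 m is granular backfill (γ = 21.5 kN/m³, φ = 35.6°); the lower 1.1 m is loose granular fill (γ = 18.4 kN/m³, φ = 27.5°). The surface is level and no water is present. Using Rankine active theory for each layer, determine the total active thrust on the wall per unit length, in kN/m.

K_a1 = tan²(45°−35.6°/2) = 0.2641; K_a2 = tan²(45°−27.5°/2) = 0.3682.
Layer 1: σ at base = K_a1 γ₁ h₁ = 4.543 kPa; P₁ = ½×4.543×0.8 = 1.817.
Layer 2: σ_v at top = γ₁h₁ = 17.20; σ_h top = K_a2×17.20 = 6.333; σ_h base = K_a2×(17.20+18.4×1.1) = 13.79.
P₂ = ½(6.333+13.79)×1.1 = 11.07. Total P_a = 1.817+11.07 = 12.88 kN/m.

12.9 kN/m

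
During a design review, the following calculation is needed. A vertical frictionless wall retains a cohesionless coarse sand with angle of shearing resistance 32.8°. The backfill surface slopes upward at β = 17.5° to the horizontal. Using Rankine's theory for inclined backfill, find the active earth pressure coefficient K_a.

0.342

K_a = cos β · (cos β − √(cos²β − cos²φ)) / (cos β + √(cos²β − cos²φ)).
cos β = 0.9537, cos φ = 0.8406, √(cos²β − cos²φ) = 0.4506.
K_a = 0.9537 × (0.9537 − 0.4506)/(0.9537 + 0.4506) = 0.3417.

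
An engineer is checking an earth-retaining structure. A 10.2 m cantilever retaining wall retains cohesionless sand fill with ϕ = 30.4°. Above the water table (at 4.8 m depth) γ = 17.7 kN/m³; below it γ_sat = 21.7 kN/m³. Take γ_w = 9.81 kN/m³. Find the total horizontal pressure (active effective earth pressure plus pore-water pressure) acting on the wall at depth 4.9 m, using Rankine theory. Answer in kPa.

29.2 kPa

K_a = (1 − sin φ)/(1 + sin φ) = 0.3280.
γ' = 21.7 − 9.81 = 11.89 kN/m³.
Effective vertical stress at 4.9 m: σ'_v = 17.7×4.8 + 11.89×0.100 = 86.15 kPa.
σ'_h = K_a σ'_v = 0.3280 × 86.15 = 28.26 kPa; u = γ_w × 0.100 = 0.9810 kPa.
Total σ_h = 28.26 + 0.9810 = 29.24 kPa.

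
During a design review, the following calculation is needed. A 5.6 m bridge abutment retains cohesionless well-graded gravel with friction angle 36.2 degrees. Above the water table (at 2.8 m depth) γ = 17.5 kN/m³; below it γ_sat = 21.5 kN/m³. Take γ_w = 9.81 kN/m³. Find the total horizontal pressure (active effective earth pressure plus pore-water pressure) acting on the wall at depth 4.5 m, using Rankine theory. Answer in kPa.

34.4 kPa

K_a = (1 − sin φ)/(1 + sin φ) = 0.2574.
γ' = 21.5 − 9.81 = 11.69 kN/m³.
Effective vertical stress at 4.5 m: σ'_v = 17.5×2.8 + 11.69×1.70 = 68.87 kPa.
σ'_h = K_a σ'_v = 0.2574 × 68.87 = 17.73 kPa; u = γ_w × 1.70 = 16.68 kPa.
Total σ_h = 17.73 + 16.68 = 34.40 kPa.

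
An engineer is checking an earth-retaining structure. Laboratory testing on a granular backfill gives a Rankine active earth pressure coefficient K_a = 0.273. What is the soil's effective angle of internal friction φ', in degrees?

34.8°

K_a = tan²(45° − φ/2) ⇒ 45° − φ/2 = arctan(√0.273) = 27.59°.
φ = 2(45° − 27.59°) = 34.83°.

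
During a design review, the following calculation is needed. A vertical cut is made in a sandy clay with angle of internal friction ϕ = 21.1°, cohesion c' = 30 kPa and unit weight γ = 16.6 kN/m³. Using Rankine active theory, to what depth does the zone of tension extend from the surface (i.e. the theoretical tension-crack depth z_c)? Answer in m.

K_a = tan²(45° − 21.1°/2) = 0.4706; √K_a = 0.6860.
The active pressure is zero where K_a γ z = 2c√K_a, so z_c = 2c/(γ√K_a) = 2×30/(16.6×0.6860) = 5.269 m.

5.27 m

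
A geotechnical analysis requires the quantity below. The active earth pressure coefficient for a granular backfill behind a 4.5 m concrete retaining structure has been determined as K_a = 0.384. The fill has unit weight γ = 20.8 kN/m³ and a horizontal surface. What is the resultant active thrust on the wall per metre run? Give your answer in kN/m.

80.9 kN/m

P = ½ K_a γ H² = 0.5 × 0.384 × 20.8 × 4.5² = 80.87 kN/m.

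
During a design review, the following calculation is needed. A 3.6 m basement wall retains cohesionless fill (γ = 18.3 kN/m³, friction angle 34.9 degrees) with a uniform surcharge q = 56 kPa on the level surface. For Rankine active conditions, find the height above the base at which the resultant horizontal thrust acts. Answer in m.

1.58 m

K_a = 0.2721.
Triangular part P₁ = ½K_aγH² = 32.27 at H/3 = 1.200 m; rectangular part P₂ = K_a q H = 54.86 at H/2 = 1.800 m.
ȳ = (P₁·1.200 + P₂·1.800)/(P₁+P₂) = 1.578 m.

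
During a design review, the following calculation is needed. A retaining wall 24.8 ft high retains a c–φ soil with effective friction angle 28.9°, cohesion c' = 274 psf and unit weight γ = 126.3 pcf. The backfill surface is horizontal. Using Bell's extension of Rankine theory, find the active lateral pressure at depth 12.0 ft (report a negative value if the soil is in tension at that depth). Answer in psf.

205 psf

K_a = (1 − sin φ)/(1 + sin φ) = 0.3484.
σ_a = K_a γ z − 2c√K_a = 0.3484×126.3×12.0 − 2×274×0.5902 = 204.5 psf.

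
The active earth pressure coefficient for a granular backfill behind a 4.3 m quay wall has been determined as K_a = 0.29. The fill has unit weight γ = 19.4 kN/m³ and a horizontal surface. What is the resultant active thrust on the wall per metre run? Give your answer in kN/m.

52.0 kN/m

P = ½ K_a γ H² = 0.5 × 0.29 × 19.4 × 4.3² = 52.01 kN/m.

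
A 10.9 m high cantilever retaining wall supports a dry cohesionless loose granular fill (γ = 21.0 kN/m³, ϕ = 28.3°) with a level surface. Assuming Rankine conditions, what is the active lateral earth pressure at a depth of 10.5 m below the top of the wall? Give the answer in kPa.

78.7 kPa

K_a = (1 − sin φ)/(1 + sin φ) = 0.3568.
σ_h = K_a γ z = 0.3568 × 21.0 × 10.5 = 78.67 kPa.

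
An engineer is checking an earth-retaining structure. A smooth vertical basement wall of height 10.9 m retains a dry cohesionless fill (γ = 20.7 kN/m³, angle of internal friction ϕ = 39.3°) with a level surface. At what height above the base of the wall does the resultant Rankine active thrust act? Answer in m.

K_a = 0.2245.
The pressure distribution is triangular, so the resultant acts at H/3 above the base = 10.9/3 = 3.633 m.

3.63 m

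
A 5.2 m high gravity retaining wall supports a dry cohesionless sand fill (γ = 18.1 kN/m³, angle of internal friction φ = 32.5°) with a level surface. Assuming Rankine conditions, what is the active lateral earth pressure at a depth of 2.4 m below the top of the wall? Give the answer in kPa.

K_a = (1 − sin φ)/(1 + sin φ) = 0.3010.
σ_h = K_a γ z = 0.3010 × 18.1 × 2.4 = 13.07 kPa.

13.1 kPa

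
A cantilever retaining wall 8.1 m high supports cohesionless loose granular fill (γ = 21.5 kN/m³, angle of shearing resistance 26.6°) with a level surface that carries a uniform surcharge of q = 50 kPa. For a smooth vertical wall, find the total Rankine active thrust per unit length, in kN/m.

K_a = tan²(45° − φ/2) = 0.3814.
Soil triangle: ½ K_a γ H² = 0.5×0.3814×21.5×8.1² = 269.0 kN/m.
Surcharge rectangle: K_a q H = 0.3814×50×8.1 = 154.5 kN/m.
Total = 269.0 + 154.5 = 423.5 kN/m.

424 kN/m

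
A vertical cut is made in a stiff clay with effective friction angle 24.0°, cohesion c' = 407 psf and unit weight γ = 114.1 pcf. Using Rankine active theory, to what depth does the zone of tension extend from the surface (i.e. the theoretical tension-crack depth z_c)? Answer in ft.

11.0 ft

K_a = tan²(45° − 24.0°/2) = 0.4217; √K_a = 0.6494.
The active pressure is zero where K_a γ z = 2c√K_a, so z_c = 2c/(γ√K_a) = 2×407/(114.1×0.6494) = 10.99 ft.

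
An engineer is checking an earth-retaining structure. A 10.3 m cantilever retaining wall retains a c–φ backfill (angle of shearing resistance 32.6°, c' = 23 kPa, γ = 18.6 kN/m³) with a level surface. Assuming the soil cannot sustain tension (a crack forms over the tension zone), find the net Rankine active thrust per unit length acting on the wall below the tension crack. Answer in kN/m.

93.2 kN/m

K_a = 0.2997; √K_a = 0.5475.
Tension-crack depth z_c = 2c/(γ√K_a) = 2×23/(18.6×0.5475) = 4.517 m.
σ_a at base = K_a γ H − 2c√K_a = 0.2997×18.6×10.3 − 2×23×0.5475 = 32.24 kPa.
P_a = ½ × 32.24 × (H − z_c) = 0.5×32.24×5.783 = 93.22 kN/m.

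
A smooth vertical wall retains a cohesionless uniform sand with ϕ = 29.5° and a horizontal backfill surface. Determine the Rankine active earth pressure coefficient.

0.340

K_a = (1 − sin φ)/(1 + sin φ) = (1 − sin 29.5°)/(1 + sin 29.5°) = 0.3401.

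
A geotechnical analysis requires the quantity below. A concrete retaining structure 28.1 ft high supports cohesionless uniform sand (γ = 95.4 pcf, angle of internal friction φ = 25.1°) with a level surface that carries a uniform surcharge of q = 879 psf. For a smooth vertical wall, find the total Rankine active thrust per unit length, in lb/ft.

K_a = tan²(45° − φ/2) = 0.4043.
Soil triangle: ½ K_a γ H² = 0.5×0.4043×95.4×28.1² = 15230 lb/ft.
Surcharge rectangle: K_a q H = 0.4043×879×28.1 = 9986 lb/ft.
Total = 15230 + 9986 = 25210 lb/ft.

25200 lb/ft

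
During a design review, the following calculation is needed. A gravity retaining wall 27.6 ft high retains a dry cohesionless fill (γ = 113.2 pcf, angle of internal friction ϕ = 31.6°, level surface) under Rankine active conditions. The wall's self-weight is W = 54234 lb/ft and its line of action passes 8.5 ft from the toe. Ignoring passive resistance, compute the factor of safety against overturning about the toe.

K_a = tan²(45° − 31.6°/2) = 0.3123.
P_a = ½K_aγH² = 0.5×0.3123×113.2×27.6² = 13470 lb/ft, acting at H/3 = 9.200 ft above the base.
Overturning moment M_o = P_a × H/3 = 13470 × 9.200 = 123900.
Resisting moment M_r = W × 8.5 = 54234 × 8.5 = 461000.
FS_overturning = M_r/M_o = 461000/123900 = 3.721.

3.72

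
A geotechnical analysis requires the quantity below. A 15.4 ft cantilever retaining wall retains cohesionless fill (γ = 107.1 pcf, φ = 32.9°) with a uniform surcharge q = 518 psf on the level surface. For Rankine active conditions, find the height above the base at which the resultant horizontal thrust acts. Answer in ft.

K_a = 0.2960.
Triangular part P₁ = ½K_aγH² = 3760 at H/3 = 5.133 ft; rectangular part P₂ = K_a q H = 2361 at H/2 = 7.700 ft.
ȳ = (P₁·5.133 + P₂·7.700)/(P₁+P₂) = 6.124 ft.

6.12 ft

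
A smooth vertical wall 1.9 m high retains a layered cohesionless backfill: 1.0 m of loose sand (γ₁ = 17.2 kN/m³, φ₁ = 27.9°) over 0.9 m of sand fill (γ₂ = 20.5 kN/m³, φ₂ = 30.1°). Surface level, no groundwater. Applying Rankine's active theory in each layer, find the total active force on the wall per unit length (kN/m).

K_a1 = tan²(45°−27.9°/2) = 0.3625; K_a2 = tan²(45°−30.1°/2) = 0.3320.
Layer 1: σ at base = K_a1 γ₁ h₁ = 6.234 kPa; P₁ = ½×6.234×1.0 = 3.117.
Layer 2: σ_v at top = γ₁h₁ = 17.20; σ_h top = K_a2×17.20 = 5.710; σ_h base = K_a2×(17.20+20.5×0.9) = 11.84.
P₂ = ½(5.710+11.84)×0.9 = 7.896. Total P_a = 3.117+7.896 = 11.01 kN/m.

11.0 kN/m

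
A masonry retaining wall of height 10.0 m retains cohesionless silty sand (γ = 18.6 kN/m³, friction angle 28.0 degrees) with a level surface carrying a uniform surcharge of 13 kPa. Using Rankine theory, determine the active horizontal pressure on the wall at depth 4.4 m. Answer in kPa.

K_a = (1 − sin φ)/(1 + sin φ) = 0.3610.
σ_v = γz + q = 18.6 × 4.4 + 13 = 94.84 kPa.
σ_h = K_a σ_v = 0.3610 × 94.84 = 34.24 kPa.

34.2 kPa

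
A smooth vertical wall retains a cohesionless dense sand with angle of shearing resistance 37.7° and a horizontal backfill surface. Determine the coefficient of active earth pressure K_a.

K_a = (1 − sin φ)/(1 + sin φ) = (1 − sin 37.7°)/(1 + sin 37.7°) = 0.2411.

0.241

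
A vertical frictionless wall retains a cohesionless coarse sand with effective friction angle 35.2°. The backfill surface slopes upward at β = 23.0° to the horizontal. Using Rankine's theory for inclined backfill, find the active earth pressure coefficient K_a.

0.340

K_a = cos β · (cos β − √(cos²β − cos²φ)) / (cos β + √(cos²β − cos²φ)).
cos β = 0.9205, cos φ = 0.8171, √(cos²β − cos²φ) = 0.4238.
K_a = 0.9205 × (0.9205 − 0.4238)/(0.9205 + 0.4238) = 0.3401.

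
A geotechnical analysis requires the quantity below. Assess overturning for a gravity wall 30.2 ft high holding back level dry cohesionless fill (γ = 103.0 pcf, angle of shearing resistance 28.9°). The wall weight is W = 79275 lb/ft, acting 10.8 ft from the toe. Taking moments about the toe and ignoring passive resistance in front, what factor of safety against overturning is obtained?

K_a = tan²(45° − 28.9°/2) = 0.3484.
P_a = ½K_aγH² = 0.5×0.3484×103.0×30.2² = 16360 lb/ft, acting at H/3 = 10.07 ft above the base.
Overturning moment M_o = P_a × H/3 = 16360 × 10.07 = 164700.
Resisting moment M_r = W × 10.8 = 79275 × 10.8 = 856200.
FS_overturning = M_r/M_o = 856200/164700 = 5.198.

5.20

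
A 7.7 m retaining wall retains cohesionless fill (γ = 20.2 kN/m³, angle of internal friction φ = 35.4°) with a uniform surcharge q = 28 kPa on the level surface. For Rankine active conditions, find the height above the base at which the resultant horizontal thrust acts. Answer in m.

2.91 m

K_a = 0.2664.
Triangular part P₁ = ½K_aγH² = 159.5 at H/3 = 2.567 m; rectangular part P₂ = K_a q H = 57.44 at H/2 = 3.850 m.
ȳ = (P₁·2.567 + P₂·3.850)/(P₁+P₂) = 2.906 m.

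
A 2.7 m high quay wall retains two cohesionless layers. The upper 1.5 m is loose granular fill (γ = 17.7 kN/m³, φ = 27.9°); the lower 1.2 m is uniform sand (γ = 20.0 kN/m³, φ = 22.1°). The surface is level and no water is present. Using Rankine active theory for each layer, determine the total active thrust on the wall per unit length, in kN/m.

K_a1 = tan²(45°−27.9°/2) = 0.3625; K_a2 = tan²(45°−22.1°/2) = 0.4533.
Layer 1: σ at base = K_a1 γ₁ h₁ = 9.623 kPa; P₁ = ½×9.623×1.5 = 7.218.
Layer 2: σ_v at top = γ₁h₁ = 26.55; σ_h top = K_a2×26.55 = 12.03; σ_h base = K_a2×(26.55+20.0×1.2) = 22.91.
P₂ = ½(12.03+22.91)×1.2 = 20.97. Total P_a = 7.218+20.97 = 28.18 kN/m.

28.2 kN/m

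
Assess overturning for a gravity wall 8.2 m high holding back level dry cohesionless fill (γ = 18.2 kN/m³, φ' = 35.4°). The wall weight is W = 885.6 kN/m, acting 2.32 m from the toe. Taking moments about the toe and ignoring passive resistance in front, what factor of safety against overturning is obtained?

K_a = tan²(45° − 35.4°/2) = 0.2664.
P_a = ½K_aγH² = 0.5×0.2664×18.2×8.2² = 163.0 kN/m, acting at H/3 = 2.733 m above the base.
Overturning moment M_o = P_a × H/3 = 163.0 × 2.733 = 445.5.
Resisting moment M_r = W × 2.32 = 885.6 × 2.32 = 2055.
FS_overturning = M_r/M_o = 2055/445.5 = 4.611.

4.61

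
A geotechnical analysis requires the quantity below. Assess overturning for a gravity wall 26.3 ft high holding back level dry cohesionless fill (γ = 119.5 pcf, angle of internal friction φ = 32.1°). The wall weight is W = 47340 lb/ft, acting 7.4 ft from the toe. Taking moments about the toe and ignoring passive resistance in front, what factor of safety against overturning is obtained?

K_a = tan²(45° − 32.1°/2) = 0.3060.
P_a = ½K_aγH² = 0.5×0.3060×119.5×26.3² = 12650 lb/ft, acting at H/3 = 8.767 ft above the base.
Overturning moment M_o = P_a × H/3 = 12650 × 8.767 = 110900.
Resisting moment M_r = W × 7.4 = 47340 × 7.4 = 350300.
FS_overturning = M_r/M_o = 350300/110900 = 3.160.

3.16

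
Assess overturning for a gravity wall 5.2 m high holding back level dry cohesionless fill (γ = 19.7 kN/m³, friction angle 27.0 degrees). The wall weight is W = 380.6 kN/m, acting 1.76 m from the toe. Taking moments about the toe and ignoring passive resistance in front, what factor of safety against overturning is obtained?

K_a = tan²(45° − 27.0°/2) = 0.3755.
P_a = ½K_aγH² = 0.5×0.3755×19.7×5.2² = 100.0 kN/m, acting at H/3 = 1.733 m above the base.
Overturning moment M_o = P_a × H/3 = 100.0 × 1.733 = 173.4.
Resisting moment M_r = W × 1.76 = 380.6 × 1.76 = 669.9.
FS_overturning = M_r/M_o = 669.9/173.4 = 3.864.

3.86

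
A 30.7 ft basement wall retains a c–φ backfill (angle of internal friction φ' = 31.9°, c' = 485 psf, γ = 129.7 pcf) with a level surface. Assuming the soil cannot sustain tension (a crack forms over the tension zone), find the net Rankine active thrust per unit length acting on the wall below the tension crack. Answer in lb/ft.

5940 lb/ft

K_a = 0.3085; √K_a = 0.5555.
Tension-crack depth z_c = 2c/(γ√K_a) = 2×485/(129.7×0.5555) = 13.46 ft.
σ_a at base = K_a γ H − 2c√K_a = 0.3085×129.7×30.7 − 2×485×0.5555 = 689.7 psf.
P_a = ½ × 689.7 × (H − z_c) = 0.5×689.7×17.24 = 5944 lb/ft.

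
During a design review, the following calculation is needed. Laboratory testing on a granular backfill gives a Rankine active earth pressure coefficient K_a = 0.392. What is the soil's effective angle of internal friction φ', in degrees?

K_a = tan²(45° − φ/2) ⇒ 45° − φ/2 = arctan(√0.392) = 32.05°.
φ = 2(45° − 32.05°) = 25.90°.

25.9°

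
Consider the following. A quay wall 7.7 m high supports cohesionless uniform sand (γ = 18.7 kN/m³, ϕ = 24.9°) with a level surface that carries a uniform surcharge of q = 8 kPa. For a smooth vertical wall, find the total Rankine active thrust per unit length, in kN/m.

K_a = tan²(45° − φ/2) = 0.4074.
Soil triangle: ½ K_a γ H² = 0.5×0.4074×18.7×7.7² = 225.9 kN/m.
Surcharge rectangle: K_a q H = 0.4074×8×7.7 = 25.10 kN/m.
Total = 225.9 + 25.10 = 251.0 kN/m.

251 kN/m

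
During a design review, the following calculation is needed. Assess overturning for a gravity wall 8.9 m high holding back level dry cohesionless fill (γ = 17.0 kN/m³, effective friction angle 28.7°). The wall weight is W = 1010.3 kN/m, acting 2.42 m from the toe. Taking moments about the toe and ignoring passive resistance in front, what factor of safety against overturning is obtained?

3.49

K_a = tan²(45° − 28.7°/2) = 0.3511.
P_a = ½K_aγH² = 0.5×0.3511×17.0×8.9² = 236.4 kN/m, acting at H/3 = 2.967 m above the base.
Overturning moment M_o = P_a × H/3 = 236.4 × 2.967 = 701.4.
Resisting moment M_r = W × 2.42 = 1010.3 × 2.42 = 2445.
FS_overturning = M_r/M_o = 2445/701.4 = 3.486.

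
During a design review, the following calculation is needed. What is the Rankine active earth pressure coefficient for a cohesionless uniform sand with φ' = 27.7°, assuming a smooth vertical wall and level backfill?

0.365

K_a = (1 − sin φ)/(1 + sin φ) = (1 − sin 27.7°)/(1 + sin 27.7°) = 0.3653.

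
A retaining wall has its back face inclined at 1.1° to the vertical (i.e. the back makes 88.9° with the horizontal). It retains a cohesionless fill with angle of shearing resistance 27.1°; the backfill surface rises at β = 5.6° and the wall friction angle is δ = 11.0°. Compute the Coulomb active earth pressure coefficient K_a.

0.376

K_a = sin²(α+φ) / [sin²α · sin(α−δ) · (1 + √{sin(φ+δ)sin(φ−β) / (sin(α−δ)sin(α+β))})²].
With α = 88.9°, φ = 27.1°, δ = 11.0°, β = 5.6°: K_a = 0.3765.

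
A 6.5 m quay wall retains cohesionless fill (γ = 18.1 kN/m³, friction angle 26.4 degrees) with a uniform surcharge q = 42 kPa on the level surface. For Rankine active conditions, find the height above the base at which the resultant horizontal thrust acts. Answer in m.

2.62 m

K_a = 0.3844.
Triangular part P₁ = ½K_aγH² = 147.0 at H/3 = 2.167 m; rectangular part P₂ = K_a q H = 105.0 at H/2 = 3.250 m.
ȳ = (P₁·2.167 + P₂·3.250)/(P₁+P₂) = 2.618 m.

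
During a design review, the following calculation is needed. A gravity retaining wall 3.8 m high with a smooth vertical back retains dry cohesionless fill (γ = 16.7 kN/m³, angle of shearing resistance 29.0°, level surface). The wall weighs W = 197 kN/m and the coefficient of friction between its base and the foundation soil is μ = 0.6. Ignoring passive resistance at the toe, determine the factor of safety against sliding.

2.83

K_a = tan²(45° − 29.0°/2) = 0.3470.
P_a = ½K_aγH² = 0.5×0.3470×16.7×3.8² = 41.84 kN/m, acting at H/3 = 1.267 m above the base.
FS_sliding = μW / P_a = 0.6×197 / 41.84 = 2.825.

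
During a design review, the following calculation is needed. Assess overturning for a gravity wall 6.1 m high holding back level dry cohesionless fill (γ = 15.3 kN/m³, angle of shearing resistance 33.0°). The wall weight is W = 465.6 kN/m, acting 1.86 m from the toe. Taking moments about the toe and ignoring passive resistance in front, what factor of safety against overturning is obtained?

K_a = tan²(45° − 33.0°/2) = 0.2948.
P_a = ½K_aγH² = 0.5×0.2948×15.3×6.1² = 83.92 kN/m, acting at H/3 = 2.033 m above the base.
Overturning moment M_o = P_a × H/3 = 83.92 × 2.033 = 170.6.
Resisting moment M_r = W × 1.86 = 465.6 × 1.86 = 866.0.
FS_overturning = M_r/M_o = 866.0/170.6 = 5.075.

5.08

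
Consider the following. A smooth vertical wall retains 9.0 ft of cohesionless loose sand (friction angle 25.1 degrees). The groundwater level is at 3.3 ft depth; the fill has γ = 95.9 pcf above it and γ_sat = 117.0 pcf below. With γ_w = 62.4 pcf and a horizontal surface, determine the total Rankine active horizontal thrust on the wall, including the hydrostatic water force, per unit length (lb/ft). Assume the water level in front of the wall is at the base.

K_a = tan²(45° − φ/2) = 0.4043.
γ' = 117.0 − 62.4 = 54.60 pcf. Depth below WT = 5.7 ft.
σ'_h at WT = K_a γ d_w = 127.9 psf; at base = 127.9 + K_a γ' × 5.7 = 253.8 psf.
P₁ (0–3.3 ft) = ½×127.9×3.3 = 211.1. P₂ (3.3–9.0 ft) = ½(127.9+253.8)×5.7 = 1088.
P_w = ½ γ_w h₂² = 0.5×62.4×5.7² = 1014. Total = 211.1+1088+1014 = 2313 lb/ft.

2310 lb/ft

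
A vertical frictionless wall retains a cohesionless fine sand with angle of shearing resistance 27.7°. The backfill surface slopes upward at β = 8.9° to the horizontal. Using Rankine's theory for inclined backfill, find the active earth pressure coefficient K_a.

0.381

K_a = cos β · (cos β − √(cos²β − cos²φ)) / (cos β + √(cos²β − cos²φ)).
cos β = 0.9880, cos φ = 0.8854, √(cos²β − cos²φ) = 0.4383.
K_a = 0.9880 × (0.9880 − 0.4383)/(0.9880 + 0.4383) = 0.3807.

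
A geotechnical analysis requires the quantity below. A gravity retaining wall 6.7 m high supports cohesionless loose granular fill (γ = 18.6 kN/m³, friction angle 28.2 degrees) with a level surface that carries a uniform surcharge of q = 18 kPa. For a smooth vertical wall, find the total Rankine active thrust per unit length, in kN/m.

193 kN/m

K_a = tan²(45° − φ/2) = 0.3582.
Soil triangle: ½ K_a γ H² = 0.5×0.3582×18.6×6.7² = 149.5 kN/m.
Surcharge rectangle: K_a q H = 0.3582×18×6.7 = 43.20 kN/m.
Total = 149.5 + 43.20 = 192.7 kN/m.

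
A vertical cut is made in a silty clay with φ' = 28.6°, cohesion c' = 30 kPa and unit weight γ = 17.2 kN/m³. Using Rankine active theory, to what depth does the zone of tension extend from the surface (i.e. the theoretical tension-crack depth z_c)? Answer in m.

K_a = tan²(45° − 28.6°/2) = 0.3525; √K_a = 0.5938.
The active pressure is zero where K_a γ z = 2c√K_a, so z_c = 2c/(γ√K_a) = 2×30/(17.2×0.5938) = 5.875 m.

5.88 m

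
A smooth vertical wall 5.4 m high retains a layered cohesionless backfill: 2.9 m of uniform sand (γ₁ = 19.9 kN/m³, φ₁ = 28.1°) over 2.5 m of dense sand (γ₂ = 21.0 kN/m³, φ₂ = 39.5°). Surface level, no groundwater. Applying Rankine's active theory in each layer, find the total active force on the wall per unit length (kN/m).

76.8 kN/m

K_a1 = tan²(45°−28.1°/2) = 0.3596; K_a2 = tan²(45°−39.5°/2) = 0.2224.
Layer 1: σ at base = K_a1 γ₁ h₁ = 20.75 kPa; P₁ = ½×20.75×2.9 = 30.09.
Layer 2: σ_v at top = γ₁h₁ = 57.71; σ_h top = K_a2×57.71 = 12.84; σ_h base = K_a2×(57.71+21.0×2.5) = 24.51.
P₂ = ½(12.84+24.51)×2.5 = 46.69. Total P_a = 30.09+46.69 = 76.78 kN/m.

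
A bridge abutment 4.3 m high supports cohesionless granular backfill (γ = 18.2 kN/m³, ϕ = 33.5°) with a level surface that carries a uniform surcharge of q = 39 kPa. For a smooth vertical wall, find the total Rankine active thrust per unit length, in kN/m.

97.0 kN/m

K_a = tan²(45° − φ/2) = 0.2887.
Soil triangle: ½ K_a γ H² = 0.5×0.2887×18.2×4.3² = 48.58 kN/m.
Surcharge rectangle: K_a q H = 0.2887×39×4.3 = 48.42 kN/m.
Total = 48.58 + 48.42 = 97.00 kN/m.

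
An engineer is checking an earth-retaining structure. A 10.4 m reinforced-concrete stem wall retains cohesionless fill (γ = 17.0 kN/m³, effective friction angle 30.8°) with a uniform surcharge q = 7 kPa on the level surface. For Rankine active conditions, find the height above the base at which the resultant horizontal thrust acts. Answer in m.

K_a = 0.3227.
Triangular part P₁ = ½K_aγH² = 296.7 at H/3 = 3.467 m; rectangular part P₂ = K_a q H = 23.49 at H/2 = 5.200 m.
ȳ = (P₁·3.467 + P₂·5.200)/(P₁+P₂) = 3.594 m.

3.59 m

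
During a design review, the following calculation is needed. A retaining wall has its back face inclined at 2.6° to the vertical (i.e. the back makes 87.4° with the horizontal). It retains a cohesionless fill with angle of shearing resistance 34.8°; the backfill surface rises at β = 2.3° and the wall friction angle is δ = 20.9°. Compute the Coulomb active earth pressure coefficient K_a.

K_a = sin²(α+φ) / [sin²α · sin(α−δ) · (1 + √{sin(φ+δ)sin(φ−β) / (sin(α−δ)sin(α+β))})²].
With α = 87.4°, φ = 34.8°, δ = 20.9°, β = 2.3°: K_a = 0.2721.

0.272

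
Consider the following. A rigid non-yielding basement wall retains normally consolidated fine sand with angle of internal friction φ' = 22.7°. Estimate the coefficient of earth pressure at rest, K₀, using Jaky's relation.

K₀ = 1 − sin φ' = 1 − sin 22.7° = 0.6141.

0.614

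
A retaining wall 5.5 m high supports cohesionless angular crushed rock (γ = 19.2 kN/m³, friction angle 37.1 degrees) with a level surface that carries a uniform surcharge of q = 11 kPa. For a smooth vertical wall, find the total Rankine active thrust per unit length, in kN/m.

86.8 kN/m

K_a = tan²(45° − φ/2) = 0.2475.
Soil triangle: ½ K_a γ H² = 0.5×0.2475×19.2×5.5² = 71.87 kN/m.
Surcharge rectangle: K_a q H = 0.2475×11×5.5 = 14.97 kN/m.
Total = 71.87 + 14.97 = 86.85 kN/m.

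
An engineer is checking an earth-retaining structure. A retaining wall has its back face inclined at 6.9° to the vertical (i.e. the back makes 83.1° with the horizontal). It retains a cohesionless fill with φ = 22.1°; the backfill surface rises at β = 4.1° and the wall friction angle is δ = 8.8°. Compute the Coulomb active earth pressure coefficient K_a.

K_a = sin²(α+φ) / [sin²α · sin(α−δ) · (1 + √{sin(φ+δ)sin(φ−β) / (sin(α−δ)sin(α+β))})²].
With α = 83.1°, φ = 22.1°, δ = 8.8°, β = 4.1°: K_a = 0.4963.

0.496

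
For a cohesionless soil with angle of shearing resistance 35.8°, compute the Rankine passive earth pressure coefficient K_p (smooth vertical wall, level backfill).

3.82

K_p = (1 + sin φ)/(1 − sin φ) = tan²(45° + 35.8°/2) = 3.819.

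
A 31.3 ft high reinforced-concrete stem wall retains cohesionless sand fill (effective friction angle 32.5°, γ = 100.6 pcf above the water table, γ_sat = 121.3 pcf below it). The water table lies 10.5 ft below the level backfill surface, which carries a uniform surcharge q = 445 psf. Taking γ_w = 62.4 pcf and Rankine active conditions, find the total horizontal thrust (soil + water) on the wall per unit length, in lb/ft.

29800 lb/ft

K_a = tan²(45° − φ/2) = 0.3010.
γ' = 121.3 − 62.4 = 58.90 pcf. h₂ = H − d_w = 20.8 ft.
σ'_h: at surface K_a·q = 133.9; at WT K_a(q+γd_w) = 451.9; at base K_a(q+γd_w+γ'h₂) = 820.6 psf.
P₁ = ½(133.9+451.9)×10.5 = 3075; P₂ = ½(451.9+820.6)×20.8 = 13230; P_w = ½γ_w h₂² = 13500.
Total = 3075+13230+13500 = 29810 lb/ft.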